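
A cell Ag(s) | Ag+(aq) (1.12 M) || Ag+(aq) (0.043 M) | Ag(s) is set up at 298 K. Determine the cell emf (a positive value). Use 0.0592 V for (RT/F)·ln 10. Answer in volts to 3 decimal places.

0.084 V

For a concentration cell E°cell = 0, since both electrodes use the same couple.
The compartment with the higher Ag+(aq) concentration (1.12 M) acts as the cathode; ions are reduced there and produced at the dilute (0.043 M) anode.
With n = 1, Ecell = −(0.0592/1)·log([dilute]/[conc]) = −(0.0592/1)·log(0.043/1.12) = +0.084 V.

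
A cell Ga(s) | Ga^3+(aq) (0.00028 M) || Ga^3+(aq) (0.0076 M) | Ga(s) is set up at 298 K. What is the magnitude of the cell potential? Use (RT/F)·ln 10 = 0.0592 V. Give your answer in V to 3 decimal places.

For a concentration cell E°cell = 0, since both electrodes use the same couple.
The compartment with the higher Ga^3+(aq) concentration (0.0076 M) acts as the cathode; ions are reduced there and produced at the dilute (0.00028 M) anode.
With n = 3, Ecell = −(0.0592/3)·log([dilute]/[conc]) = −(0.0592/3)·log(0.00028/0.0076) = +0.028 V.

0.028 V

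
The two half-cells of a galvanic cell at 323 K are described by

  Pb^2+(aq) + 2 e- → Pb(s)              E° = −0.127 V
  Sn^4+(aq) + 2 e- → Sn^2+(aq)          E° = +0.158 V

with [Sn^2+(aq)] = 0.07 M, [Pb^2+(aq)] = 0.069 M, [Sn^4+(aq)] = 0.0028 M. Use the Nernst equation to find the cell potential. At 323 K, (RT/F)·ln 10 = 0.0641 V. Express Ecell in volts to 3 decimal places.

+0.277 V

Sn⁴⁺/Sn²⁺ is reduced (cathode, E° = +0.158 V) and Pb²⁺/Pb is oxidized (anode).
E°cell = +0.158 − (−0.127) = +0.285 V, with n = 2 electrons transferred.
For the overall reaction Sn^4+(aq) + Pb(s) → Sn^2+(aq) + Pb^2+(aq), Q = ([Sn^2+(aq)]·[Pb^2+(aq)]) / [Sn^4+(aq)] = 1.73, giving log Q = 0.237.
E = E° − (0.0641/n)·log Q = +0.285 − (0.0641/2)(0.237) = +0.277 V.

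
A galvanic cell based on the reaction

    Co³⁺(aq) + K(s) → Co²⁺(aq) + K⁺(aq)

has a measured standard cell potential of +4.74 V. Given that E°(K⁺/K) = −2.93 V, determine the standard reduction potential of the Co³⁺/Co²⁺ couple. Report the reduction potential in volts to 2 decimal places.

In the reaction as written the Co³⁺/Co²⁺ couple is reduced (cathode) and K⁺/K is oxidized (anode), so E°cell = E°(Co³⁺/Co²⁺) − E°(K⁺/K).
E°(Co³⁺/Co²⁺) = E°cell + E°(anode) = +4.74 + (−2.93) = +1.81 V.

+1.81 V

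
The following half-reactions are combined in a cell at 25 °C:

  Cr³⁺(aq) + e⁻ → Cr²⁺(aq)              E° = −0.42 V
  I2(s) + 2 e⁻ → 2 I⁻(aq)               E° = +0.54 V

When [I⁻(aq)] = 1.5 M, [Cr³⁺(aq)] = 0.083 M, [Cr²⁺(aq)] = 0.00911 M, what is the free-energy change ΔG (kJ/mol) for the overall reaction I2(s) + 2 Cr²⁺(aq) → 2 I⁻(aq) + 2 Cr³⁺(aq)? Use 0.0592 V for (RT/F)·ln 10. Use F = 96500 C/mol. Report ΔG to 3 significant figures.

−172 kJ/mol

With I₂/I⁻ reduced at the cathode, E°cell = +0.54 − (−0.42) = +0.96 V and n = 2.
Here Q = ([I⁻(aq)]^2·[Cr³⁺(aq)]^2) / [Cr²⁺(aq)]^2 = 187 (log Q = 2.271), giving E = +0.96 − (0.0592/2)·(2.271) = +0.8928 V.
Finally ΔG = −nFE = −(2)(96500 C/mol)(+0.8928 V) = −172 kJ/mol.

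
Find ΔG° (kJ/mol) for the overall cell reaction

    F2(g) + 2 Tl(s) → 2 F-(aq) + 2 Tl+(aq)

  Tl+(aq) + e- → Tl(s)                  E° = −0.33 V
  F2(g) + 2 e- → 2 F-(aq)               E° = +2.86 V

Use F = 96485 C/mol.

−616 kJ/mol

In the reaction as written F2(g) is reduced, so the F₂/F⁻ couple is the cathode and Tl⁺/Tl is the anode.
E°cell = +2.86 − (−0.33) = +3.19 V; balancing electrons gives n = 2.
ΔG° = −nFE°cell = −(2)(96485)(+3.19) J/mol = −616 kJ/mol.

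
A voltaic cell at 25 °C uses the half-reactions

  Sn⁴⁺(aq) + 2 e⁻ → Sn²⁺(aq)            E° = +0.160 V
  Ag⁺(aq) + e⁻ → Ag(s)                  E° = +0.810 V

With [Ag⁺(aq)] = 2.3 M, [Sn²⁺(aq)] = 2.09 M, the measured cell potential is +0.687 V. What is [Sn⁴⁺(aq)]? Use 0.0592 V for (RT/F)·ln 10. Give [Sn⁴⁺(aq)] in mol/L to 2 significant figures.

The Ag⁺/Ag couple has the larger reduction potential, so it is the cathode: E°cell = +0.810 − (+0.160) = +0.650 V and n = 2.
From the Nernst equation, log Q = n(E° − E)/0.0592 = 2·(+0.650 − (+0.687))/0.0592 = −1.250.
Balancing electrons gives 2 Ag⁺(aq) + Sn²⁺(aq) → 2 Ag(s) + Sn⁴⁺(aq); thus Q = [Sn⁴⁺(aq)] / ([Ag⁺(aq)]^2·[Sn²⁺(aq)]).
Solving for the unknown gives log [Sn⁴⁺(aq)] = −0.206, so [Sn⁴⁺(aq)] ≈ 0.62 M.

0.62 M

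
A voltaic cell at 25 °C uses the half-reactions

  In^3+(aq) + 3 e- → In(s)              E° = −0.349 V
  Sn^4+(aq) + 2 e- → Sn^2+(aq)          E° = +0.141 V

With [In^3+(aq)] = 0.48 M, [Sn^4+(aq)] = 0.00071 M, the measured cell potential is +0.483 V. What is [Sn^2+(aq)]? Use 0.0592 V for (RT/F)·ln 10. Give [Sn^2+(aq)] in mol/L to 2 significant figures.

0.0020 M

The Sn⁴⁺/Sn²⁺ couple has the larger reduction potential, so it is the cathode: E°cell = +0.141 − (−0.349) = +0.490 V and n = 6.
Rearranging E = E° − (0.0592/n)·log Q gives log Q = 6(+0.490 − (+0.483))/0.0592 = 0.709.
Balancing electrons gives 3 Sn^4+(aq) + 2 In(s) → 3 Sn^2+(aq) + 2 In^3+(aq); thus Q = ([Sn^2+(aq)]^3·[In^3+(aq)]^2) / [Sn^4+(aq)]^3.
Isolating [Sn^2+(aq)] in Q = 10^{0.709} yields log [Sn^2+(aq)] = −2.700, i.e. 0.0020 M.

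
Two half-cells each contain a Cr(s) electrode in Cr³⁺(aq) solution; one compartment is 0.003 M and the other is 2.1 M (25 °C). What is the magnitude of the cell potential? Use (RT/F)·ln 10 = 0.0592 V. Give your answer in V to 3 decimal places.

For a concentration cell E°cell = 0, since both electrodes use the same couple.
The compartment with the higher Cr³⁺(aq) concentration (2.1 M) acts as the cathode; ions are reduced there and produced at the dilute (0.003 M) anode.
With n = 3, Ecell = −(0.0592/3)·log([dilute]/[conc]) = −(0.0592/3)·log(0.003/2.1) = +0.056 V.

0.056 V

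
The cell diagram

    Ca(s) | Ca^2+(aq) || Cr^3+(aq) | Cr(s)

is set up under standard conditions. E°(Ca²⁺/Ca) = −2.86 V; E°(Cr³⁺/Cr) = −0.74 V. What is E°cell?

+2.12 V

By convention the left-hand electrode in cell notation is the anode (oxidation) and the right-hand electrode is the cathode (reduction).
E°cell = E°(right) − E°(left) = −0.74 − (−2.86) = +2.12 V.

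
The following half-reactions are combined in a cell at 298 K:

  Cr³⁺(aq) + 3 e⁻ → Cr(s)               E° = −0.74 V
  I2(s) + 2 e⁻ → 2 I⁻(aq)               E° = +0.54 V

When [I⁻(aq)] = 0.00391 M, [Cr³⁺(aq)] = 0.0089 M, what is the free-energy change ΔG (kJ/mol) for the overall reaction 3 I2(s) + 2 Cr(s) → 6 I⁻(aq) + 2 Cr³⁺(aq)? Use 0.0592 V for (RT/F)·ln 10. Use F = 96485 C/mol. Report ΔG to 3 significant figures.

−847 kJ/mol

The standard cell potential is +0.54 − (−0.74) = +1.28 V, with n = 6 electrons in the balanced equation.
Q = [I⁻(aq)]^6·[Cr³⁺(aq)]^2 = 2.83×10^−19, so log Q = −18.548 and E = +1.28 − (0.0592/6)(−18.548) = +1.4630 V.
Finally ΔG = −nFE = −(6)(96485 C/mol)(+1.4630 V) = −847 kJ/mol.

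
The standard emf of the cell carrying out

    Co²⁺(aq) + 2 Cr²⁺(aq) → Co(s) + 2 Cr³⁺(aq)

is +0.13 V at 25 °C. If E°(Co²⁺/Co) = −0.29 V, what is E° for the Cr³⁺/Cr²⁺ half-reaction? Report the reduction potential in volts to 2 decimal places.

−0.42 V

In the reaction as written the Co²⁺/Co couple is reduced (cathode) and Cr³⁺/Cr²⁺ is oxidized (anode), so E°cell = E°(Co²⁺/Co) − E°(Cr³⁺/Cr²⁺).
E°(Cr³⁺/Cr²⁺) = E°(cathode) − E°cell = −0.29 − (+0.13) = −0.42 V.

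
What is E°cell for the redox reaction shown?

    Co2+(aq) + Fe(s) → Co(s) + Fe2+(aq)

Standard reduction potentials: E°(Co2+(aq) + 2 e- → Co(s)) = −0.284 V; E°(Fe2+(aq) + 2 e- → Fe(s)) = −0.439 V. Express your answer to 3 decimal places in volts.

In the reaction as written, Co2+(aq) is reduced (cathode) and Fe2+(aq) is produced by oxidation at the anode.
E°cell = E°(cathode) − E°(anode) = −0.284 − (−0.439) = +0.155 V.

+0.155 V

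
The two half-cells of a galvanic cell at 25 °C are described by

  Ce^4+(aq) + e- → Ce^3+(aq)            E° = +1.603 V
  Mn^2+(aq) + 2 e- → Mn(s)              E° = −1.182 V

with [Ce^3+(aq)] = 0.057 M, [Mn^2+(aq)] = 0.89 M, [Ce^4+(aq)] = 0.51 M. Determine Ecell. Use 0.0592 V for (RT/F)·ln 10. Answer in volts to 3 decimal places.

+2.843 V

The Ce⁴⁺/Ce³⁺ couple has the more positive E°, so it is the cathode; Mn²⁺/Mn is the anode.
E°cell = E°cat − E°an = +1.603 − (−1.182) = +2.785 V; n = 2.
For the overall reaction 2 Ce^4+(aq) + Mn(s) → 2 Ce^3+(aq) + Mn^2+(aq), Q = ([Ce^3+(aq)]^2·[Mn^2+(aq)]) / [Ce^4+(aq)]^2 = 0.0111, giving log Q = −1.954.
E = E° − (0.0592/n)·log Q = +2.785 − (0.0592/2)(−1.954) = +2.843 V.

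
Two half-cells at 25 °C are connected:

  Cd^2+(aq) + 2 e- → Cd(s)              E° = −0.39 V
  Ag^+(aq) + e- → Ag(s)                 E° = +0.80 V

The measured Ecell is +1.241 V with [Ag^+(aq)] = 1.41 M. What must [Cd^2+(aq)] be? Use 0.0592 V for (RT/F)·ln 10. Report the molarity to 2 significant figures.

The Ag⁺/Ag couple has the larger reduction potential, so it is the cathode: E°cell = +0.80 − (−0.39) = +1.19 V and n = 2.
Rearranging E = E° − (0.0592/n)·log Q gives log Q = 2(+1.19 − (+1.241))/0.0592 = −1.723.
The balanced reaction is 2 Ag^+(aq) + Cd(s) → 2 Ag(s) + Cd^2+(aq), so Q = [Cd^2+(aq)] / [Ag^+(aq)]^2.
Solving for the unknown gives log [Cd^2+(aq)] = −1.425, so [Cd^2+(aq)] ≈ 0.038 M.

0.038 M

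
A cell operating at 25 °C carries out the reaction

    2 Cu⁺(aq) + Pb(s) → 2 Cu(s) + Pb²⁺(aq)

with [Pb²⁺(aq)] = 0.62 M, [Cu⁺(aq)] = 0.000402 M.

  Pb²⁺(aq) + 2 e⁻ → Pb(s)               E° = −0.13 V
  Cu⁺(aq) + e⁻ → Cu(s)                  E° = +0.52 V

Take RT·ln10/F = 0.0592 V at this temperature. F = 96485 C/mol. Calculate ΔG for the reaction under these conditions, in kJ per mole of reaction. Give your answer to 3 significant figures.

With Cu⁺/Cu reduced at the cathode, E°cell = +0.52 − (−0.13) = +0.65 V and n = 2.
The reaction quotient is [Pb²⁺(aq)] / [Cu⁺(aq)]^2 = 3.84×10^6; by Nernst, E = +0.65 − (0.0592/2)(6.584) = +0.4551 V.
Then ΔG = −nFE = −2 × 96485 × +0.4551 J/mol = −87.8 kJ/mol.

−87.8 kJ/mol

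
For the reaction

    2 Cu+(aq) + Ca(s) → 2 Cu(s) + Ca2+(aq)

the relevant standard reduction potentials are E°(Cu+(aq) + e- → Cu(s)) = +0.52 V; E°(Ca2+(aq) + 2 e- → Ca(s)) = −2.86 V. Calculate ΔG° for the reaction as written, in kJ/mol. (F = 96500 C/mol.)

In the reaction as written Cu+(aq) is reduced, so the Cu⁺/Cu couple is the cathode and Ca²⁺/Ca is the anode.
E°cell = +0.52 − (−2.86) = +3.38 V; balancing electrons gives n = 2.
ΔG° = −nFE°cell = −(2)(96500)(+3.38) J/mol = −652 kJ/mol.

−652 kJ/mol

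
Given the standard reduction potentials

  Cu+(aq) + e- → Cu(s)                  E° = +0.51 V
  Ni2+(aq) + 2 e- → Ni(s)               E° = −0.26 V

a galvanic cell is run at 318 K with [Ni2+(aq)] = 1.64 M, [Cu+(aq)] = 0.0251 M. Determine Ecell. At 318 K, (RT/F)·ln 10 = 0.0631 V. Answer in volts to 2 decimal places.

+0.66 V

Cu⁺/Cu is reduced (cathode, E° = +0.51 V) and Ni²⁺/Ni is oxidized (anode).
The standard potential is +0.51 − (−0.26) = +0.77 V and the balanced reaction transfers n = 2 electrons.
Balancing gives 2 Cu+(aq) + Ni(s) → 2 Cu(s) + Ni2+(aq); hence Q = [Ni2+(aq)] / [Cu+(aq)]^2 = 2.6×10^3 (log Q = 3.415).
Applying E = E° − (RT ln10/nF)·log Q gives +0.77 − (0.0631/2)(3.415) = +0.66 V.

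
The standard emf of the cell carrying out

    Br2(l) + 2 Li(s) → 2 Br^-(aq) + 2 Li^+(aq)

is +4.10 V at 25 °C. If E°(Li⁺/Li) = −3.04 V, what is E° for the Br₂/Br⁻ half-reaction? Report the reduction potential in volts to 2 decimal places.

In the reaction as written the Br₂/Br⁻ couple is reduced (cathode) and Li⁺/Li is oxidized (anode), so E°cell = E°(Br₂/Br⁻) − E°(Li⁺/Li).
E°(Br₂/Br⁻) = E°cell + E°(anode) = +4.10 + (−3.04) = +1.06 V.

+1.06 V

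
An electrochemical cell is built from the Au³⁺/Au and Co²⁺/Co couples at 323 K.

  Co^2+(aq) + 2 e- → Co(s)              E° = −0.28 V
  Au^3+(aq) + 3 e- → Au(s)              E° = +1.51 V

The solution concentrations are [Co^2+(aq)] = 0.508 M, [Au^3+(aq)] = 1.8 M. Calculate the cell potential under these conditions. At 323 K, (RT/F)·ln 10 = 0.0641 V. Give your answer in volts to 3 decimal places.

+1.805 V

The Au³⁺/Au couple has the more positive E°, so it is the cathode; Co²⁺/Co is the anode.
The standard potential is +1.51 − (−0.28) = +1.79 V and the balanced reaction transfers n = 6 electrons.
The balanced reaction is 2 Au^3+(aq) + 3 Co(s) → 2 Au(s) + 3 Co^2+(aq), so Q = [Co^2+(aq)]^3 / [Au^3+(aq)]^2 = 0.0405 and log Q = −1.393.
E = E° − (0.0641/n)·log Q = +1.79 − (0.0641/6)(−1.393) = +1.805 V.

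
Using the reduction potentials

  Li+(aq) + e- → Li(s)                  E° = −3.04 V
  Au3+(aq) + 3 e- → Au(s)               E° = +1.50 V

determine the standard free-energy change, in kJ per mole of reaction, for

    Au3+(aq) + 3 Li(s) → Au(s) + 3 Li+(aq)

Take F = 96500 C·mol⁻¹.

In the reaction as written Au3+(aq) is reduced, so the Au³⁺/Au couple is the cathode and Li⁺/Li is the anode.
E°cell = +1.50 − (−3.04) = +4.54 V; balancing electrons gives n = 3.
ΔG° = −nFE°cell = −(3)(96500)(+4.54) J/mol = −1314 kJ/mol.

−1314 kJ/mol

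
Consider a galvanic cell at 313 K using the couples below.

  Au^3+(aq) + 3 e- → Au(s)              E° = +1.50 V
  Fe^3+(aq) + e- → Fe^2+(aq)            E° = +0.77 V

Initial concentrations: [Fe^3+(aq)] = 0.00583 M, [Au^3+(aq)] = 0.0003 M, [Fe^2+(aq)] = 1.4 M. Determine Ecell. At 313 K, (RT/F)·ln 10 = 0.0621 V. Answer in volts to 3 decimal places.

+0.805 V

Au³⁺/Au is reduced (cathode, E° = +1.50 V) and Fe³⁺/Fe²⁺ is oxidized (anode).
E°cell = E°cat − E°an = +1.50 − (+0.77) = +0.73 V; n = 3.
For the overall reaction Au^3+(aq) + 3 Fe^2+(aq) → Au(s) + 3 Fe^3+(aq), Q = [Fe^3+(aq)]^3 / ([Au^3+(aq)]·[Fe^2+(aq)]^3) = 0.000241, giving log Q = −3.618.
Applying E = E° − (RT ln10/nF)·log Q gives +0.73 − (0.0621/3)(−3.618) = +0.805 V.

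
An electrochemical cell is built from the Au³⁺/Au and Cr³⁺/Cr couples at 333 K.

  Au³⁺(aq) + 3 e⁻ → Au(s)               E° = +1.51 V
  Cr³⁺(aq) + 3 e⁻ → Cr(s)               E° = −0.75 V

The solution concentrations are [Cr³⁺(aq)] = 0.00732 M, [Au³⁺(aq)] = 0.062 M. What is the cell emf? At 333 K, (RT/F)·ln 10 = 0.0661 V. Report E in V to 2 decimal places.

+2.28 V

The Au³⁺/Au couple has the more positive E°, so it is the cathode; Cr³⁺/Cr is the anode.
E°cell = +1.51 − (−0.75) = +2.26 V, with n = 3 electrons transferred.
For the overall reaction Au³⁺(aq) + Cr(s) → Au(s) + Cr³⁺(aq), Q = [Cr³⁺(aq)] / [Au³⁺(aq)] = 0.118, giving log Q = −0.928.
Applying E = E° − (RT ln10/nF)·log Q gives +2.26 − (0.0661/3)(−0.928) = +2.28 V.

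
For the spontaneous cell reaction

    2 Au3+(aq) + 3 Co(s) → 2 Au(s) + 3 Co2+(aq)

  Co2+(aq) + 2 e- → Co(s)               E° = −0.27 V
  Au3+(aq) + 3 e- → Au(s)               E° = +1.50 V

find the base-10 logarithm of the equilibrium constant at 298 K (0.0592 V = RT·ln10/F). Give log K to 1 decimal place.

The Au³⁺/Au couple is reduced (cathode); E°cell = +1.50 − (−0.27) = +1.77 V with n = 6.
At equilibrium E = 0, so log K = nE°cell / 0.0592 = (6)(+1.77) / 0.0592 = 179.4.

log K = 179.4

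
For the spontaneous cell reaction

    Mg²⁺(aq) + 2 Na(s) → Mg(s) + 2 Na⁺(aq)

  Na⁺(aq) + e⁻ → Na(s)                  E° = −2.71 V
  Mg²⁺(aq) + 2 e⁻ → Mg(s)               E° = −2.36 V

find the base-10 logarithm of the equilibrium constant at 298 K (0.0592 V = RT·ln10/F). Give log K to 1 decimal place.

log K = 11.8

The Mg²⁺/Mg couple is reduced (cathode); E°cell = −2.36 − (−2.71) = +0.35 V with n = 2.
At equilibrium E = 0, so log K = nE°cell / 0.0592 = (2)(+0.35) / 0.0592 = 11.8.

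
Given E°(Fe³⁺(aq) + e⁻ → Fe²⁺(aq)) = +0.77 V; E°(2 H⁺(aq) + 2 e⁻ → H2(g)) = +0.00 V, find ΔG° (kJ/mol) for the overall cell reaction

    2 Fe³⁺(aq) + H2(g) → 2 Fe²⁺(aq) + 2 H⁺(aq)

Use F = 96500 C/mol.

−149 kJ/mol

In the reaction as written Fe³⁺(aq) is reduced, so the Fe³⁺/Fe²⁺ couple is the cathode and 2H⁺/H₂ is the anode.
E°cell = +0.77 − (+0.00) = +0.77 V; balancing electrons gives n = 2.
ΔG° = −nFE°cell = −(2)(96500)(+0.77) J/mol = −149 kJ/mol.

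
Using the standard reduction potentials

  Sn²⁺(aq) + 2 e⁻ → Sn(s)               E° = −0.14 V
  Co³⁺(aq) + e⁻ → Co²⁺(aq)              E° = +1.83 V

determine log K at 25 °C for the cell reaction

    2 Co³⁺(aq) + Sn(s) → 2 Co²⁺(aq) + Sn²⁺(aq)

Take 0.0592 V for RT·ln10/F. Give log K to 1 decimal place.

The Co³⁺/Co²⁺ couple is reduced (cathode); E°cell = +1.83 − (−0.14) = +1.97 V with n = 2.
At equilibrium E = 0, so log K = nE°cell / 0.0592 = (2)(+1.97) / 0.0592 = 66.6.

log K = 66.6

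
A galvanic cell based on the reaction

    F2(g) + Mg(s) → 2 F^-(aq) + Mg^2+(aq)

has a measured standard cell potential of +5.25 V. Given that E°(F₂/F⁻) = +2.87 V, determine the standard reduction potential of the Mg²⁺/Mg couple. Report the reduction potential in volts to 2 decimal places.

In the reaction as written the F₂/F⁻ couple is reduced (cathode) and Mg²⁺/Mg is oxidized (anode), so E°cell = E°(F₂/F⁻) − E°(Mg²⁺/Mg).
E°(Mg²⁺/Mg) = E°(cathode) − E°cell = +2.87 − (+5.25) = −2.38 V.

−2.38 V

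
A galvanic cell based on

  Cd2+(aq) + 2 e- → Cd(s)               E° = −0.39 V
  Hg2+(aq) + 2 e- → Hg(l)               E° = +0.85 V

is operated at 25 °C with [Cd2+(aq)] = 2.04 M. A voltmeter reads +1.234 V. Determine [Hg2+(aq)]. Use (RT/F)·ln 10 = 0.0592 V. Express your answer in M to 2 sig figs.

The Hg²⁺/Hg couple has the larger reduction potential, so it is the cathode: E°cell = +0.85 − (−0.39) = +1.24 V and n = 2.
Rearranging E = E° − (0.0592/n)·log Q gives log Q = 2(+1.24 − (+1.234))/0.0592 = 0.203.
Balancing electrons gives Hg2+(aq) + Cd(s) → Hg(l) + Cd2+(aq); thus Q = [Cd2+(aq)] / [Hg2+(aq)].
Isolating [Hg2+(aq)] in Q = 10^{0.203} yields log [Hg2+(aq)] = 0.107, i.e. 1.3 M.

1.3 M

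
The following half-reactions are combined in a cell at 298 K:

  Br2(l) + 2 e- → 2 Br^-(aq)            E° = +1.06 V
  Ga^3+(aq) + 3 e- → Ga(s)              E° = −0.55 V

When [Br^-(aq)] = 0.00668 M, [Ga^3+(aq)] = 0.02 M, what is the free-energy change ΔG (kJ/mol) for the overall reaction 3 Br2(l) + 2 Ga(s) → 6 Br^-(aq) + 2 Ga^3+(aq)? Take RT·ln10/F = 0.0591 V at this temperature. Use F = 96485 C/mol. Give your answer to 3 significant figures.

E°cell = +1.06 − (−0.55) = +1.61 V; the balanced reaction transfers n = 6 electrons.
Q = [Br^-(aq)]^6·[Ga^3+(aq)]^2 = 3.55×10^−17, so log Q = −16.449 and E = +1.61 − (0.0591/6)(−16.449) = +1.7720 V.
Finally ΔG = −nFE = −(6)(96485 C/mol)(+1.7720 V) = −1030 kJ/mol.

−1030 kJ/mol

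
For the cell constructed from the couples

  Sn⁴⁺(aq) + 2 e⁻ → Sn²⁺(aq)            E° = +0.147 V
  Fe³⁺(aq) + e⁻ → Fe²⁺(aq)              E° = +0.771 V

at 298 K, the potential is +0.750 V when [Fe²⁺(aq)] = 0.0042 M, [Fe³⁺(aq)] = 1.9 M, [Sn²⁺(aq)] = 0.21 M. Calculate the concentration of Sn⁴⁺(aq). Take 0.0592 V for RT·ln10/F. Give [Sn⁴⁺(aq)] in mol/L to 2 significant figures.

With Fe³⁺/Fe²⁺ at the cathode and Sn⁴⁺/Sn²⁺ at the anode, E°cell = +0.771 − (+0.147) = +0.624 V (n = 2).
From the Nernst equation, log Q = n(E° − E)/0.0592 = 2·(+0.624 − (+0.750))/0.0592 = −4.257.
For 2 Fe³⁺(aq) + Sn²⁺(aq) → 2 Fe²⁺(aq) + Sn⁴⁺(aq), the reaction quotient is Q = ([Fe²⁺(aq)]^2·[Sn⁴⁺(aq)]) / ([Fe³⁺(aq)]^2·[Sn²⁺(aq)]).
Isolating [Sn⁴⁺(aq)] in Q = 10^{−4.257} yields log [Sn⁴⁺(aq)] = 0.376, i.e. 2.4 M.

2.4 M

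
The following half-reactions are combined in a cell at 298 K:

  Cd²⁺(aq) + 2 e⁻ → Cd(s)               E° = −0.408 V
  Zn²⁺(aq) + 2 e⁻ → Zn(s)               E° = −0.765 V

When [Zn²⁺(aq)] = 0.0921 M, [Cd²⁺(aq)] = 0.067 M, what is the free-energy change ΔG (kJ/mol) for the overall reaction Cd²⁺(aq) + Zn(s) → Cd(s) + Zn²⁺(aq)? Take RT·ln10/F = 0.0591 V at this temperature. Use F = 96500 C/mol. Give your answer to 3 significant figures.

−68.1 kJ/mol

E°cell = −0.408 − (−0.765) = +0.357 V; the balanced reaction transfers n = 2 electrons.
Here Q = [Zn²⁺(aq)] / [Cd²⁺(aq)] = 1.37 (log Q = 0.138), giving E = +0.357 − (0.0591/2)·(0.138) = +0.3529 V.
Finally ΔG = −nFE = −(2)(96500 C/mol)(+0.3529 V) = −68.1 kJ/mol.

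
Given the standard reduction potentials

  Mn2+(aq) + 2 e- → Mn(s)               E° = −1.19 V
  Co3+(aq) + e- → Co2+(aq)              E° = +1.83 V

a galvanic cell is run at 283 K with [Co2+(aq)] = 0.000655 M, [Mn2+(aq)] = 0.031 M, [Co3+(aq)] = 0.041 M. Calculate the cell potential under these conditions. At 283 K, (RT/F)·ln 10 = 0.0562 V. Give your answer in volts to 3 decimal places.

Since E°(Co³⁺/Co²⁺) > E°(Mn²⁺/Mn), Co³⁺/Co²⁺ serves as the cathode.
E°cell = E°cat − E°an = +1.83 − (−1.19) = +3.02 V; n = 2.
Balancing gives 2 Co3+(aq) + Mn(s) → 2 Co2+(aq) + Mn2+(aq); hence Q = ([Co2+(aq)]^2·[Mn2+(aq)]) / [Co3+(aq)]^2 = 7.91×10^−6 (log Q = −5.102).
By the Nernst equation, E = +3.02 − (0.0562/2)·(−5.102) = +3.163 V.

+3.163 V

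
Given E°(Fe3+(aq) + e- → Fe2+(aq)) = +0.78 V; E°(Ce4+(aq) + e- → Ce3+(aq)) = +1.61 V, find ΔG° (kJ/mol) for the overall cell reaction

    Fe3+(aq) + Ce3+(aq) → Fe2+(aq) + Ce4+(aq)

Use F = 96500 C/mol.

+80.1 kJ/mol

In the reaction as written Fe3+(aq) is reduced, so the Fe³⁺/Fe²⁺ couple is the cathode and Ce⁴⁺/Ce³⁺ is the anode.
E°cell = +0.78 − (+1.61) = −0.83 V; balancing electrons gives n = 1.
ΔG° = −nFE°cell = −(1)(96500)(−0.83) J/mol = +80.1 kJ/mol.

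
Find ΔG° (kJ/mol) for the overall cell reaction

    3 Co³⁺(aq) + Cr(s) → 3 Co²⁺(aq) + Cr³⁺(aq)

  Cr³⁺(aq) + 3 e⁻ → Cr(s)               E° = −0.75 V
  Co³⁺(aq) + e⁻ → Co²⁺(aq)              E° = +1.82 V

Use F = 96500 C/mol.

−744 kJ/mol

In the reaction as written Co³⁺(aq) is reduced, so the Co³⁺/Co²⁺ couple is the cathode and Cr³⁺/Cr is the anode.
E°cell = +1.82 − (−0.75) = +2.57 V; balancing electrons gives n = 3.
ΔG° = −nFE°cell = −(3)(96500)(+2.57) J/mol = −744 kJ/mol.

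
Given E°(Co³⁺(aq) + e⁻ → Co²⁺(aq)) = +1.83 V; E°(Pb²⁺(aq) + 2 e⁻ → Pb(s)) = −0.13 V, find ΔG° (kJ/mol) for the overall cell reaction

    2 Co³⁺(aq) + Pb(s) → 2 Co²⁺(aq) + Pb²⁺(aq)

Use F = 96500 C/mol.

−378 kJ/mol

In the reaction as written Co³⁺(aq) is reduced, so the Co³⁺/Co²⁺ couple is the cathode and Pb²⁺/Pb is the anode.
E°cell = +1.83 − (−0.13) = +1.96 V; balancing electrons gives n = 2.
ΔG° = −nFE°cell = −(2)(96500)(+1.96) J/mol = −378 kJ/mol.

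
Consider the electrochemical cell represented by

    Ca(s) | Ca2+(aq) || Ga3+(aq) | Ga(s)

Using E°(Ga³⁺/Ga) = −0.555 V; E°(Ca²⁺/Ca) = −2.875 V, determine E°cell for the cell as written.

+2.320 V

By convention the left-hand electrode in cell notation is the anode (oxidation) and the right-hand electrode is the cathode (reduction).
E°cell = E°(right) − E°(left) = −0.555 − (−2.875) = +2.320 V.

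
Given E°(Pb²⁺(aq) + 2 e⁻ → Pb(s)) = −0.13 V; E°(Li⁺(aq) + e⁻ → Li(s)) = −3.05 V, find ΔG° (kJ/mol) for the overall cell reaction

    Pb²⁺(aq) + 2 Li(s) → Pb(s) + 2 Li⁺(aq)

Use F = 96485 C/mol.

In the reaction as written Pb²⁺(aq) is reduced, so the Pb²⁺/Pb couple is the cathode and Li⁺/Li is the anode.
E°cell = −0.13 − (−3.05) = +2.92 V; balancing electrons gives n = 2.
ΔG° = −nFE°cell = −(2)(96485)(+2.92) J/mol = −563 kJ/mol.

−563 kJ/mol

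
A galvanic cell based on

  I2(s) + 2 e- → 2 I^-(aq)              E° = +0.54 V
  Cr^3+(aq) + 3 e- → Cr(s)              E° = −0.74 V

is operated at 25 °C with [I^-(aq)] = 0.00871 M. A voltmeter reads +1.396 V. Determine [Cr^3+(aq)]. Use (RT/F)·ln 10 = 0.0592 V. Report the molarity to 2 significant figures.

2.0 M

I₂/I⁻ is the cathode (higher E°); E°cell = +0.54 − (−0.74) = +1.28 V with n = 6.
From the Nernst equation, log Q = n(E° − E)/0.0592 = 6·(+1.28 − (+1.396))/0.0592 = −11.757.
Balancing electrons gives 3 I2(s) + 2 Cr(s) → 6 I^-(aq) + 2 Cr^3+(aq); thus Q = [I^-(aq)]^6·[Cr^3+(aq)]^2.
Substituting the known concentrations and solving, log [Cr^3+(aq)] = 0.301 and [Cr^3+(aq)] = 2.0 M.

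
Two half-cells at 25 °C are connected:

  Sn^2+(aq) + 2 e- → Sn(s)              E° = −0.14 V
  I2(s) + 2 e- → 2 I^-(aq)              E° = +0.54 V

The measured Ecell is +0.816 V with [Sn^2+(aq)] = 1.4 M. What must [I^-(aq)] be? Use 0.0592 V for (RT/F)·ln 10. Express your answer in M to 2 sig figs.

I₂/I⁻ is the cathode (higher E°); E°cell = +0.54 − (−0.14) = +0.68 V with n = 2.
From the Nernst equation, log Q = n(E° − E)/0.0592 = 2·(+0.68 − (+0.816))/0.0592 = −4.595.
For I2(s) + Sn(s) → 2 I^-(aq) + Sn^2+(aq), the reaction quotient is Q = [I^-(aq)]^2·[Sn^2+(aq)].
Substituting the known concentrations and solving, log [I^-(aq)] = −2.371 and [I^-(aq)] = 0.0043 M.

0.0043 M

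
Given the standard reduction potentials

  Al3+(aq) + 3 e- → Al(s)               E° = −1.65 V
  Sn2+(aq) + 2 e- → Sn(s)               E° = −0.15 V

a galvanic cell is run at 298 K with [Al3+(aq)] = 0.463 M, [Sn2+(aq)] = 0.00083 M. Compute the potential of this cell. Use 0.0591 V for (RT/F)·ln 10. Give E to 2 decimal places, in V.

+1.42 V

Since E°(Sn²⁺/Sn) > E°(Al³⁺/Al), Sn²⁺/Sn serves as the cathode.
E°cell = −0.15 − (−1.65) = +1.50 V, with n = 6 electrons transferred.
The balanced reaction is 3 Sn2+(aq) + 2 Al(s) → 3 Sn(s) + 2 Al3+(aq), so Q = [Al3+(aq)]^2 / [Sn2+(aq)]^3 = 3.75×10^8 and log Q = 8.574.
By the Nernst equation, E = +1.50 − (0.0591/6)·(8.574) = +1.42 V.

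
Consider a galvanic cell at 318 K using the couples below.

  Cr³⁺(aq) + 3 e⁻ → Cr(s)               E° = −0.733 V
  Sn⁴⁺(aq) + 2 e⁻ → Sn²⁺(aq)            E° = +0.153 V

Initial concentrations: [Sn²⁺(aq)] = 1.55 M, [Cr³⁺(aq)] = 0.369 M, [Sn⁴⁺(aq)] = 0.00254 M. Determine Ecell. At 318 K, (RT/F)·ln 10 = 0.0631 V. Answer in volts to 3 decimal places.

Since E°(Sn⁴⁺/Sn²⁺) > E°(Cr³⁺/Cr), Sn⁴⁺/Sn²⁺ serves as the cathode.
E°cell = E°cat − E°an = +0.153 − (−0.733) = +0.886 V; n = 6.
Balancing gives 3 Sn⁴⁺(aq) + 2 Cr(s) → 3 Sn²⁺(aq) + 2 Cr³⁺(aq); hence Q = ([Sn²⁺(aq)]^3·[Cr³⁺(aq)]^2) / [Sn⁴⁺(aq)]^3 = 3.09×10^7 (log Q = 7.491).
By the Nernst equation, E = +0.886 − (0.0631/6)·(7.491) = +0.807 V.

+0.807 V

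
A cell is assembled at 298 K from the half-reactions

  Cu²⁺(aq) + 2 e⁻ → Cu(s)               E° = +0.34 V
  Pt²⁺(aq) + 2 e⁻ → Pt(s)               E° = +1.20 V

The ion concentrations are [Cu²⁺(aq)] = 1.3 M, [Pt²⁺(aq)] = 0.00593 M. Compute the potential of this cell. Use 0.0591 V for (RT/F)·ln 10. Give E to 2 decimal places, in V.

+0.79 V

The Pt²⁺/Pt couple has the more positive E°, so it is the cathode; Cu²⁺/Cu is the anode.
The standard potential is +1.20 − (+0.34) = +0.86 V and the balanced reaction transfers n = 2 electrons.
Balancing gives Pt²⁺(aq) + Cu(s) → Pt(s) + Cu²⁺(aq); hence Q = [Cu²⁺(aq)] / [Pt²⁺(aq)] = 219 (log Q = 2.341).
E = E° − (0.0591/n)·log Q = +0.86 − (0.0591/2)(2.341) = +0.79 V.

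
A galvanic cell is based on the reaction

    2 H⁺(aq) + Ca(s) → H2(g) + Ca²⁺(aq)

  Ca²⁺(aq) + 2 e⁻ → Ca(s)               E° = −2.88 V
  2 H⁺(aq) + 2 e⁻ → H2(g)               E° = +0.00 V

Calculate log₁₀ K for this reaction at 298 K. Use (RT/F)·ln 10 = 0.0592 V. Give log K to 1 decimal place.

log K = 97.3

The 2H⁺/H₂ couple is reduced (cathode); E°cell = +0.00 − (−2.88) = +2.88 V with n = 2.
At equilibrium E = 0, so log K = nE°cell / 0.0592 = (2)(+2.88) / 0.0592 = 97.3.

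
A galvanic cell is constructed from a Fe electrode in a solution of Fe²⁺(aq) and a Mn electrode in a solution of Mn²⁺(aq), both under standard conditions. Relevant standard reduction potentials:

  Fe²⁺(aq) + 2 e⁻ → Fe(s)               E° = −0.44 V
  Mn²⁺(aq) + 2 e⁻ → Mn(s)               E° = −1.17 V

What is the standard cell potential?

+0.73 V

Of the two couples in this cell, the one with the more positive reduction potential is reduced at the cathode: here that is Fe²⁺/Fe (−0.44 V); Mn²⁺/Mn (−1.17 V) is the anode.
E°cell = E°(cathode) − E°(anode) = −0.44 − (−1.17) = +0.73 V.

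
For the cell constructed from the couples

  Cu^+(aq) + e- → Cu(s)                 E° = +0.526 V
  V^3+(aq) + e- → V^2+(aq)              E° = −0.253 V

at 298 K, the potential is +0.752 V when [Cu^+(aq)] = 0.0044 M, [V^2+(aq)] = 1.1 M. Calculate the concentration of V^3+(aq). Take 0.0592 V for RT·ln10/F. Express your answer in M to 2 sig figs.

With Cu⁺/Cu at the cathode and V³⁺/V²⁺ at the anode, E°cell = +0.526 − (−0.253) = +0.779 V (n = 1).
Rearranging E = E° − (0.0592/n)·log Q gives log Q = 1(+0.779 − (+0.752))/0.0592 = 0.456.
For Cu^+(aq) + V^2+(aq) → Cu(s) + V^3+(aq), the reaction quotient is Q = [V^3+(aq)] / ([Cu^+(aq)]·[V^2+(aq)]).
Substituting the known concentrations and solving, log [V^3+(aq)] = −1.859 and [V^3+(aq)] = 0.014 M.

0.014 M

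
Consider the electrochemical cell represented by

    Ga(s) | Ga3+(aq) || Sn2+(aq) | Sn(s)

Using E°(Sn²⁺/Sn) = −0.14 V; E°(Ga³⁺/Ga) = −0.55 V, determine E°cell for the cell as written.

+0.41 V

By convention the left-hand electrode in cell notation is the anode (oxidation) and the right-hand electrode is the cathode (reduction).
E°cell = E°(right) − E°(left) = −0.14 − (−0.55) = +0.41 V.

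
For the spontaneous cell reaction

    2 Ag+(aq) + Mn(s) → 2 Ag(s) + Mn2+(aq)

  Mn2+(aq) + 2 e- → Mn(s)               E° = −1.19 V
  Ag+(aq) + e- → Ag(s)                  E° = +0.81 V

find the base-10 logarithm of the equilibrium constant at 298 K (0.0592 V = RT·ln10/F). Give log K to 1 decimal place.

The Ag⁺/Ag couple is reduced (cathode); E°cell = +0.81 − (−1.19) = +2.00 V with n = 2.
At equilibrium E = 0, so log K = nE°cell / 0.0592 = (2)(+2.00) / 0.0592 = 67.6.

log K = 67.6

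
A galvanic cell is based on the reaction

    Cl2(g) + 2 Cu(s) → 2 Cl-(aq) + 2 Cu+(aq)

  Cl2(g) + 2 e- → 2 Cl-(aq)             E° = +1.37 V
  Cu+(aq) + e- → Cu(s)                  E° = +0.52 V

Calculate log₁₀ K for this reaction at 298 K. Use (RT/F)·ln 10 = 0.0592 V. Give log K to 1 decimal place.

The Cl₂/Cl⁻ couple is reduced (cathode); E°cell = +1.37 − (+0.52) = +0.85 V with n = 2.
At equilibrium E = 0, so log K = nE°cell / 0.0592 = (2)(+0.85) / 0.0592 = 28.7.

log K = 28.7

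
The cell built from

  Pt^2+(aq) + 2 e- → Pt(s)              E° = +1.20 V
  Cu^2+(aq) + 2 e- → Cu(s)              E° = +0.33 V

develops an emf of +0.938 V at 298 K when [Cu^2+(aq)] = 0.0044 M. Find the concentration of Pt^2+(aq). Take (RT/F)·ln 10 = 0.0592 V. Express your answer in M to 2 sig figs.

With Pt²⁺/Pt at the cathode and Cu²⁺/Cu at the anode, E°cell = +1.20 − (+0.33) = +0.87 V (n = 2).
Rearranging E = E° − (0.0592/n)·log Q gives log Q = 2(+0.87 − (+0.938))/0.0592 = −2.297.
For Pt^2+(aq) + Cu(s) → Pt(s) + Cu^2+(aq), the reaction quotient is Q = [Cu^2+(aq)] / [Pt^2+(aq)].
Substituting the known concentrations and solving, log [Pt^2+(aq)] = −0.060 and [Pt^2+(aq)] = 0.87 M.

0.87 M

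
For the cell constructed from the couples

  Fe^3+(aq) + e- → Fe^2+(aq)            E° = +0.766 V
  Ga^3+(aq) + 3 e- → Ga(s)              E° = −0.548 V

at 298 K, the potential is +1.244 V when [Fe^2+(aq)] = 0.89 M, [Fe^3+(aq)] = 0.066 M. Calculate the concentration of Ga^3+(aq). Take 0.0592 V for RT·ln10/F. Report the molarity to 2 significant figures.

The Fe³⁺/Fe²⁺ couple has the larger reduction potential, so it is the cathode: E°cell = +0.766 − (−0.548) = +1.314 V and n = 3.
Rearranging E = E° − (0.0592/n)·log Q gives log Q = 3(+1.314 − (+1.244))/0.0592 = 3.547.
The balanced reaction is 3 Fe^3+(aq) + Ga(s) → 3 Fe^2+(aq) + Ga^3+(aq), so Q = ([Fe^2+(aq)]^3·[Ga^3+(aq)]) / [Fe^3+(aq)]^3.
Isolating [Ga^3+(aq)] in Q = 10^{3.547} yields log [Ga^3+(aq)] = 0.157, i.e. 1.4 M.

1.4 M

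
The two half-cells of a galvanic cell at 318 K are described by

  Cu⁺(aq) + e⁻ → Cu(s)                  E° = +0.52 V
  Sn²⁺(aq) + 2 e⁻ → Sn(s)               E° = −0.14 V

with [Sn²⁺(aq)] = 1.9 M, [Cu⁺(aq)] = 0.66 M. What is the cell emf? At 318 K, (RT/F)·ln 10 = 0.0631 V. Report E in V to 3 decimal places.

The Cu⁺/Cu couple has the more positive E°, so it is the cathode; Sn²⁺/Sn is the anode.
E°cell = +0.52 − (−0.14) = +0.66 V, with n = 2 electrons transferred.
For the overall reaction 2 Cu⁺(aq) + Sn(s) → 2 Cu(s) + Sn²⁺(aq), Q = [Sn²⁺(aq)] / [Cu⁺(aq)]^2 = 4.36, giving log Q = 0.640.
E = E° − (0.0631/n)·log Q = +0.66 − (0.0631/2)(0.640) = +0.640 V.

+0.640 V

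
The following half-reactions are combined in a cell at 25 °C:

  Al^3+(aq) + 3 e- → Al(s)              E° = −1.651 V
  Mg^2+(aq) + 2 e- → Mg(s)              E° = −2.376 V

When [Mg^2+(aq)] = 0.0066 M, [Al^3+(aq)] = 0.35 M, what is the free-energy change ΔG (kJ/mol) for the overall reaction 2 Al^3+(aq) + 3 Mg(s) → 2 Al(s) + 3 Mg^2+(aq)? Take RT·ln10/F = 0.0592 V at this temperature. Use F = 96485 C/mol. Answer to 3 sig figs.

The standard cell potential is −1.651 − (−2.376) = +0.725 V, with n = 6 electrons in the balanced equation.
The reaction quotient is [Mg^2+(aq)]^3 / [Al^3+(aq)]^2 = 2.35×10^−6; by Nernst, E = +0.725 − (0.0592/6)(−5.630) = +0.7805 V.
Finally ΔG = −nFE = −(6)(96485 C/mol)(+0.7805 V) = −452 kJ/mol.

−452 kJ/mol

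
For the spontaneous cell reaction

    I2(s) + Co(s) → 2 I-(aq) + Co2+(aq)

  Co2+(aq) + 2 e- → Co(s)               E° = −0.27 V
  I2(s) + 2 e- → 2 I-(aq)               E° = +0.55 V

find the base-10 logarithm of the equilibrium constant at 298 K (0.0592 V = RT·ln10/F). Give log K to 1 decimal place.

The I₂/I⁻ couple is reduced (cathode); E°cell = +0.55 − (−0.27) = +0.82 V with n = 2.
At equilibrium E = 0, so log K = nE°cell / 0.0592 = (2)(+0.82) / 0.0592 = 27.7.

log K = 27.7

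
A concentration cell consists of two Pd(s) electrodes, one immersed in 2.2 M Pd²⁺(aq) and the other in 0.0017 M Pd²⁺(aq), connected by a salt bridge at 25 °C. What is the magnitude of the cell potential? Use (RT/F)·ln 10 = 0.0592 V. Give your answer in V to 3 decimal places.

0.092 V

For a concentration cell E°cell = 0, since both electrodes use the same couple.
The compartment with the higher Pd²⁺(aq) concentration (2.2 M) acts as the cathode; ions are reduced there and produced at the dilute (0.0017 M) anode.
With n = 2, Ecell = −(0.0592/2)·log([dilute]/[conc]) = −(0.0592/2)·log(0.0017/2.2) = +0.092 V.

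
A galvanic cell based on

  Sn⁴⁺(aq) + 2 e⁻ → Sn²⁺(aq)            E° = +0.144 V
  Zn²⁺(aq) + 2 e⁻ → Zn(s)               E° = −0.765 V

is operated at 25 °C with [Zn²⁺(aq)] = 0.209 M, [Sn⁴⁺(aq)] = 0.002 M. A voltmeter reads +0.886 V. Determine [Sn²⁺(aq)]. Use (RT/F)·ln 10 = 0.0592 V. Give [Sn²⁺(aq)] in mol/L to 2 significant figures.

With Sn⁴⁺/Sn²⁺ at the cathode and Zn²⁺/Zn at the anode, E°cell = +0.144 − (−0.765) = +0.909 V (n = 2).
Since E = E° − (0.0592/n)·log Q, log Q = n(E° − E)/0.0592 = 0.777.
The balanced reaction is Sn⁴⁺(aq) + Zn(s) → Sn²⁺(aq) + Zn²⁺(aq), so Q = ([Sn²⁺(aq)]·[Zn²⁺(aq)]) / [Sn⁴⁺(aq)].
Isolating [Sn²⁺(aq)] in Q = 10^{0.777} yields log [Sn²⁺(aq)] = −1.242, i.e. 0.057 M.

0.057 M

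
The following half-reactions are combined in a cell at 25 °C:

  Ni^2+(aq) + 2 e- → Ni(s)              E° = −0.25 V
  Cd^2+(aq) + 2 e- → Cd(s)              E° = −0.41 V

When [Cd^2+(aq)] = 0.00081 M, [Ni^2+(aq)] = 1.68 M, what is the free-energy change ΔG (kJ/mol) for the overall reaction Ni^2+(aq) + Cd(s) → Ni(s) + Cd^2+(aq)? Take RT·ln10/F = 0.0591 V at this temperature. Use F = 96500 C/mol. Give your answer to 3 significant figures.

The standard cell potential is −0.25 − (−0.41) = +0.16 V, with n = 2 electrons in the balanced equation.
Here Q = [Cd^2+(aq)] / [Ni^2+(aq)] = 0.000482 (log Q = −3.317), giving E = +0.16 − (0.0591/2)·(−3.317) = +0.2580 V.
Then ΔG = −nFE = −2 × 96500 × +0.2580 J/mol = −49.8 kJ/mol.

−49.8 kJ/mol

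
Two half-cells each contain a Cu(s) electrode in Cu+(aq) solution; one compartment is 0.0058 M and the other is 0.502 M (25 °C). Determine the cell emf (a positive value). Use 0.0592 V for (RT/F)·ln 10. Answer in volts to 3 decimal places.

For a concentration cell E°cell = 0, since both electrodes use the same couple.
The compartment with the higher Cu+(aq) concentration (0.502 M) acts as the cathode; ions are reduced there and produced at the dilute (0.0058 M) anode.
With n = 1, Ecell = −(0.0592/1)·log([dilute]/[conc]) = −(0.0592/1)·log(0.0058/0.502) = +0.115 V.

0.115 V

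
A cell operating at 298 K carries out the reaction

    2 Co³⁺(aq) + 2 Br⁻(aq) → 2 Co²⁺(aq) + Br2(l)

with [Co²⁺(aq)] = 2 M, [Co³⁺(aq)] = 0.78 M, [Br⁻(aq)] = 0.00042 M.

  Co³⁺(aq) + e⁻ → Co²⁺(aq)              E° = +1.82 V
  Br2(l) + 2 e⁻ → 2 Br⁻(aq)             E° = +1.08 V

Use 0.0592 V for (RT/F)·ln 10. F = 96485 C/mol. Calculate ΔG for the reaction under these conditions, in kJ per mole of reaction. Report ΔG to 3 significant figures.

The standard cell potential is +1.82 − (+1.08) = +0.74 V, with n = 2 electrons in the balanced equation.
Here Q = [Co²⁺(aq)]^2 / ([Co³⁺(aq)]^2·[Br⁻(aq)]^2) = 3.73×10^7 (log Q = 7.571), giving E = +0.74 − (0.0592/2)·(7.571) = +0.5159 V.
ΔG = −nFE = −(2)(96485)(+0.5159) J/mol = −99.6 kJ/mol.

−99.6 kJ/mol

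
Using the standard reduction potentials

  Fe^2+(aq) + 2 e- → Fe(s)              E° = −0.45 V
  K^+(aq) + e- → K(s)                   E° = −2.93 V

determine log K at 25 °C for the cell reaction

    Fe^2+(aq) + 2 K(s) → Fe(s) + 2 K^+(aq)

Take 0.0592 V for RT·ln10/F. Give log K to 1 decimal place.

The Fe²⁺/Fe couple is reduced (cathode); E°cell = −0.45 − (−2.93) = +2.48 V with n = 2.
At equilibrium E = 0, so log K = nE°cell / 0.0592 = (2)(+2.48) / 0.0592 = 83.8.

log K = 83.8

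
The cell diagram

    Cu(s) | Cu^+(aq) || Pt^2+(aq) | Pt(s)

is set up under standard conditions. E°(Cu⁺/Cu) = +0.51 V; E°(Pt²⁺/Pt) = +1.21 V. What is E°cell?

By convention the left-hand electrode in cell notation is the anode (oxidation) and the right-hand electrode is the cathode (reduction).
E°cell = E°(right) − E°(left) = +1.21 − (+0.51) = +0.70 V.

+0.70 V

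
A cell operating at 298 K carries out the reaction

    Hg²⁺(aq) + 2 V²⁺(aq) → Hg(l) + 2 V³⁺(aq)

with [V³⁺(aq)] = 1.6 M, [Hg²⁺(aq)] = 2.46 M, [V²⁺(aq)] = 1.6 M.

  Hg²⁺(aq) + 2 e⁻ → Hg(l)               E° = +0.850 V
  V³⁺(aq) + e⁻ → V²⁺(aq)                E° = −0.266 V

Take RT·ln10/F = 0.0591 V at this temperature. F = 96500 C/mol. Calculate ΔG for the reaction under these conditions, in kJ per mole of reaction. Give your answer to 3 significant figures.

−218 kJ/mol

The standard cell potential is +0.850 − (−0.266) = +1.116 V, with n = 2 electrons in the balanced equation.
Q = [V³⁺(aq)]^2 / ([Hg²⁺(aq)]·[V²⁺(aq)]^2) = 0.407, so log Q = −0.391 and E = +1.116 − (0.0591/2)(−0.391) = +1.1276 V.
ΔG = −nFE = −(2)(96500)(+1.1276) J/mol = −218 kJ/mol.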